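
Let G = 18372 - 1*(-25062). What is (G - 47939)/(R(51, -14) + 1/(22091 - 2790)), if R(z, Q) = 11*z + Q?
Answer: -86951005/10557648 ≈ -8.2358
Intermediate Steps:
G = 43434 (G = 18372 + 25062 = 43434)
R(z, Q) = Q + 11*z
(G - 47939)/(R(51, -14) + 1/(22091 - 2790)) = (43434 - 47939)/((-14 + 11*51) + 1/(22091 - 2790)) = -4505/((-14 + 561) + 1/19301) = -4505/(547 + 1/19301) = -4505/10557648/19301 = -4505*19301/10557648 = -86951005/10557648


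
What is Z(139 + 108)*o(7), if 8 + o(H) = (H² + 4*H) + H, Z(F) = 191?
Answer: 14516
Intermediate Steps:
o(H) = -8 + H² + 5*H (o(H) = -8 + ((H² + 4*H) + H) = -8 + (H² + 5*H) = -8 + H² + 5*H)
Z(139 + 108)*o(7) = 191*(-8 + 7² + 5*7) = 191*(-8 + 49 + 35) = 191*76 = 14516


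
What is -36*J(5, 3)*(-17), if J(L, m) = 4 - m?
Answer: 612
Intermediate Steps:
-36*J(5, 3)*(-17) = -36*(4 - 1*3)*(-17) = -36*(4 - 3)*(-17) = -36*1*(-17) = -36*(-17) = 612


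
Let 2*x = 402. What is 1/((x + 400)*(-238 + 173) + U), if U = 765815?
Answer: 1/726750 ≈ 1.3760e-6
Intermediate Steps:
x = 201 (x = (½)*402 = 201)
1/((x + 400)*(-238 + 173) + U) = 1/((201 + 400)*(-238 + 173) + 765815) = 1/(601*(-65) + 765815) = 1/(-39065 + 765815) = 1/726750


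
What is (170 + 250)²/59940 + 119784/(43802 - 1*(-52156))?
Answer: 2480128/591741 ≈ 4.1912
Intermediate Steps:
(170 + 250)²/59940 + 119784/(43802 - 1*(-52156)) = 420²*(1/59940) + 119784/(43802 + 52156) = 176400*(1/59940) + 119784/95958 = 980/333 + 119784*(1/95958) = 980/333 + 19964/15993 = 2480128/591741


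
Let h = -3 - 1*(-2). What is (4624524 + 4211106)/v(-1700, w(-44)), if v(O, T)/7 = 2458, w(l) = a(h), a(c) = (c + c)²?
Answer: 4417815/8603 ≈ 513.52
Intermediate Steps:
h = -1 (h = -3 + 2 = -1)
a(c) = 4*c² (a(c) = (2*c)² = 4*c²)
w(l) = 4 (w(l) = 4*(-1)² = 4*1 = 4)
v(O, T) = 17206 (v(O, T) = 7*2458 = 17206)
(4624524 + 4211106)/v(-1700, w(-44)) = (4624524 + 4211106)/17206 = 8835630*(1/17206) = 4417815/8603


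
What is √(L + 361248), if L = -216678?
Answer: √144570 ≈ 380.22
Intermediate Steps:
√(L + 361248) = √(-216678 + 361248) = √144570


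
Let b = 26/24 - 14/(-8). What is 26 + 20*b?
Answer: 248/3 ≈ 82.667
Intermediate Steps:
b = 17/6 (b = 26*(1/24) - 14*(-1/8) = 13/12 + 7/4 = 17/6 ≈ 2.8333)
26 + 20*b = 26 + 20*(17/6) = 26 + 170/3 = 248/3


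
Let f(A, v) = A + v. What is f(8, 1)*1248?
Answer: 11232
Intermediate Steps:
f(8, 1)*1248 = (8 + 1)*1248 = 9*1248 = 11232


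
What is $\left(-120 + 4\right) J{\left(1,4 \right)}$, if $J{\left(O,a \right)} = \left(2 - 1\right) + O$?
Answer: $-232$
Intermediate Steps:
$J{\left(O,a \right)} = 1 + O$
$\left(-120 + 4\right) J{\left(1,4 \right)} = \left(-120 + 4\right) \left(1 + 1\right) = \left(-116\right) 2 = -232$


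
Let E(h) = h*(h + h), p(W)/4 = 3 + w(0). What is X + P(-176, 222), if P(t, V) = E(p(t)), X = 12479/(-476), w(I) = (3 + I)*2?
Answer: 1221313/476 ≈ 2565.8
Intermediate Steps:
w(I) = 6 + 2*I
X = -12479/476 (X = 12479*(-1/476) = -12479/476 ≈ -26.216)
p(W) = 36 (p(W) = 4*(3 + (6 + 2*0)) = 4*(3 + (6 + 0)) = 4*(3 + 6) = 4*9 = 36)
E(h) = 2*h**2 (E(h) = h*(2*h) = 2*h**2)
P(t, V) = 2592 (P(t, V) = 2*36**2 = 2*1296 = 2592)
X + P(-176, 222) = -12479/476 + 2592 = 1221313/476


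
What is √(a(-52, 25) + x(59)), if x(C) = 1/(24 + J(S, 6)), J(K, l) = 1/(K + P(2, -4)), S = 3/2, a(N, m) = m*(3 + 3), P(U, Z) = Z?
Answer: √2089190/118 ≈ 12.249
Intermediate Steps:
a(N, m) = 6*m (a(N, m) = m*6 = 6*m)
S = 3/2 (S = 3*(½) = 3/2 ≈ 1.5000)
J(K, l) = 1/(-4 + K) (J(K, l) = 1/(K - 4) = 1/(-4 + K))
x(C) = 5/118 (x(C) = 1/(24 + 1/(-4 + 3/2)) = 1/(24 + 1/(-5/2)) = 1/(24 - ⅖) = 1/(118/5) = 5/118)
√(a(-52, 25) + x(59)) = √(6*25 + 5/118) = √(150 + 5/118) = √(17705/118) = √2089190/118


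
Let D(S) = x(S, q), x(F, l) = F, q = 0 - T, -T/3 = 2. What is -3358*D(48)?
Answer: -161184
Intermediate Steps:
T = -6 (T = -3*2 = -6)
q = 6 (q = 0 - 1*(-6) = 0 + 6 = 6)
D(S) = S
-3358*D(48) = -3358*48 = -161184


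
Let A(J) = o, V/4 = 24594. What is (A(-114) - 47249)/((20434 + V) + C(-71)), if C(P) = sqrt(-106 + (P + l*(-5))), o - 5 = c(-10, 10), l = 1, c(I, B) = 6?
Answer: -935391130/2352636047 + 7873*I*sqrt(182)/2352636047 ≈ -0.39759 + 4.5146e-5*I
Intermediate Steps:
o = 11 (o = 5 + 6 = 11)
V = 98376 (V = 4*24594 = 98376)
A(J) = 11
C(P) = sqrt(-111 + P) (C(P) = sqrt(-106 + (P + 1*(-5))) = sqrt(-106 + (P - 5)) = sqrt(-106 + (-5 + P)) = sqrt(-111 + P))
(A(-114) - 47249)/((20434 + V) + C(-71)) = (11 - 47249)/((20434 + 98376) + sqrt(-111 - 71)) = -47238/(118810 + sqrt(-182)) = -47238/(118810 + I*sqrt(182))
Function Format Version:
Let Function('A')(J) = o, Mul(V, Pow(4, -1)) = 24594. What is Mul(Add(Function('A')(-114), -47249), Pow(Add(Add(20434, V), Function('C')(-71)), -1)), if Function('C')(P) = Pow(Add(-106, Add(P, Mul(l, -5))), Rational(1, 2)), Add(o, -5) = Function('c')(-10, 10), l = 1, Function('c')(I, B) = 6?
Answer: Add(Rational(-935391130, 2352636047), Mul(Rational(7873, 2352636047), I, Pow(182, Rational(1, 2)))) ≈ Add(-0.39759, Mul(4.5146e-5, I))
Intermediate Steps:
o = 11 (o = Add(5, 6) = 11)
V = 98376 (V = Mul(4, 24594) = 98376)
Function('A')(J) = 11
Function('C')(P) = Pow(Add(-111, P), Rational(1, 2)) (Function('C')(P) = Pow(Add(-106, Add(P, Mul(1, -5))), Rational(1, 2)) = Pow(Add(-106, Add(P, -5)), Rational(1, 2)) = Pow(Add(-106, Add(-5, P)), Rational(1, 2)) = Pow(Add(-111, P), Rational(1, 2)))
Mul(Add(Function('A')(-114), -47249), Pow(Add(Add(20434, V), Function('C')(-71)), -1)) = Mul(Add(11, -47249), Pow(Add(Add(20434, 98376), Pow(Add(-111, -71), Rational(1, 2))), -1)) = Mul(-47238, Pow(Add(118810, Pow(-182, Rational(1, 2))), -1)) = Mul(-47238, Pow(Add(118810, Mul(I, Pow(182, Rational(1, 2)))), -1))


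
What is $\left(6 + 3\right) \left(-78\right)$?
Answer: $-702$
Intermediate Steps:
$\left(6 + 3\right) \left(-78\right) = 9 \left(-78\right) = -702$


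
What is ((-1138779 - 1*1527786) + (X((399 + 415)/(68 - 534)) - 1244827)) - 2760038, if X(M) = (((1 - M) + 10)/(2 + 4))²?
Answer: -362185018245/54289 ≈ -6.6714e+6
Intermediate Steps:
X(M) = (11/6 - M/6)² (X(M) = ((11 - M)/6)² = ((11 - M)*(⅙))² = (11/6 - M/6)²)
((-1138779 - 1*1527786) + (X((399 + 415)/(68 - 534)) - 1244827)) - 2760038 = ((-1138779 - 1*1527786) + ((-11 + (399 + 415)/(68 - 534))²/36 - 1244827)) - 2760038 = ((-1138779 - 1527786) + ((-11 + 814/(-466))²/36 - 1244827)) - 2760038 = (-2666565 + ((-11 + 814*(-1/466))²/36 - 1244827)) - 2760038 = (-2666565 + ((-11 - 407/233)²/36 - 1244827)) - 2760038 = (-2666565 + ((-2970/233)²/36 - 1244827)) - 2760038 = (-2666565 + ((1/36)*(8820900/54289) - 1244827)) - 2760038 = (-2666565 + (245025/54289 - 1244827)) - 2760038 = (-2666565 - 67580167978/54289) - 2760038 = -212345315263/54289 - 2760038 = -362185018245/54289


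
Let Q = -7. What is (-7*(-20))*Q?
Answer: -980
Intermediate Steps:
(-7*(-20))*Q = -7*(-20)*(-7) = 140*(-7) = -980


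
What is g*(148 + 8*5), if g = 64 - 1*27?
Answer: 6956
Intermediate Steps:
g = 37 (g = 64 - 27 = 37)
g*(148 + 8*5) = 37*(148 + 8*5) = 37*(148 + 40) = 37*188 = 6956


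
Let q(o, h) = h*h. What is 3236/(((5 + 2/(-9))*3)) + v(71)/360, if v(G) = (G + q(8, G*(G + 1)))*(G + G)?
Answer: 15956924207/1548 ≈ 1.0308e+7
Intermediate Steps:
q(o, h) = h²
v(G) = 2*G*(G + G²*(1 + G)²) (v(G) = (G + (G*(G + 1))²)*(G + G) = (G + (G*(1 + G))²)*(2*G) = (G + G²*(1 + G)²)*(2*G) = 2*G*(G + G²*(1 + G)²))
3236/(((5 + 2/(-9))*3)) + v(71)/360 = 3236/(((5 + 2/(-9))*3)) + (2*71²*(1 + 71*(1 + 71)²))/360 = 3236/(((5 + 2*(-⅑))*3)) + (2*5041*(1 + 71*72²))*(1/360) = 3236/(((5 - 2/9)*3)) + (2*5041*(1 + 71*5184))*(1/360) = 3236/(((43/9)*3)) + (2*5041*(1 + 368064))*(1/360) = 3236/(43/3) + (2*5041*368065)*(1/360) = 3236*(3/43) + 3710831330*(1/360) = 9708/43 + 371083133/36 = 15956924207/1548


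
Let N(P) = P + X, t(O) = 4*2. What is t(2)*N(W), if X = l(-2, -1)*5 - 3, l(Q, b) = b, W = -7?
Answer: -120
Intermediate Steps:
X = -8 (X = -1*5 - 3 = -5 - 3 = -8)
t(O) = 8
N(P) = -8 + P (N(P) = P - 8 = -8 + P)
t(2)*N(W) = 8*(-8 - 7) = 8*(-15) = -120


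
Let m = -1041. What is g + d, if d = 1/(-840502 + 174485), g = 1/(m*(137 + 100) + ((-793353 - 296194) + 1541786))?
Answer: 460495/136881145874 ≈ 3.3642e-6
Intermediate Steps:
g = 1/205522 (g = 1/(-1041*(137 + 100) + ((-793353 - 296194) + 1541786)) = 1/(-1041*237 + (-1089547 + 1541786)) = 1/(-246717 + 452239) = 1/205522 ≈ 4.8657e-6)
d = -1/666017 (d = 1/(-666017) = -1/666017 ≈ -1.5015e-6)
g + d = 1/205522 - 1/666017 = 460495/136881145874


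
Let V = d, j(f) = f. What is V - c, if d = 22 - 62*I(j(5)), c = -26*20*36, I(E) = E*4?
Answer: 17502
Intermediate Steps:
I(E) = 4*E
c = -18720 (c = -520*36 = -18720)
d = -1218 (d = 22 - 248*5 = 22 - 62*20 = 22 - 1240 = -1218)
V = -1218
V - c = -1218 - 1*(-18720) = -1218 + 18720 = 17502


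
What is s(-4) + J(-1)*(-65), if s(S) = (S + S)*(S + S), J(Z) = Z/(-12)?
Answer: 703/12 ≈ 58.583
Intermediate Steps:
J(Z) = -Z/12 (J(Z) = Z*(-1/12) = -Z/12)
s(S) = 4*S**2 (s(S) = (2*S)*(2*S) = 4*S**2)
s(-4) + J(-1)*(-65) = 4*(-4)**2 - 1/12*(-1)*(-65) = 4*16 + (1/12)*(-65) = 64 - 65/12 = 703/12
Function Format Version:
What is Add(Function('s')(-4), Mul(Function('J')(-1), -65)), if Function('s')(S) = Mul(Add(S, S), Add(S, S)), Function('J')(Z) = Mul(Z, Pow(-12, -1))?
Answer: Rational(703, 12) ≈ 58.583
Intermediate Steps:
Function('J')(Z) = Mul(Rational(-1, 12), Z) (Function('J')(Z) = Mul(Z, Rational(-1, 12)) = Mul(Rational(-1, 12), Z))
Function('s')(S) = Mul(4, Pow(S, 2)) (Function('s')(S) = Mul(Mul(2, S), Mul(2, S)) = Mul(4, Pow(S, 2)))
Add(Function('s')(-4), Mul(Function('J')(-1), -65)) = Add(Mul(4, Pow(-4, 2)), Mul(Mul(Rational(-1, 12), -1), -65)) = Add(Mul(4, 16), Mul(Rational(1, 12), -65)) = Add(64, Rational(-65, 12)) = Rational(703, 12)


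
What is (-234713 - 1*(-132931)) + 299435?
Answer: 197653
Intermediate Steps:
(-234713 - 1*(-132931)) + 299435 = (-234713 + 132931) + 299435 = -101782 + 299435 = 197653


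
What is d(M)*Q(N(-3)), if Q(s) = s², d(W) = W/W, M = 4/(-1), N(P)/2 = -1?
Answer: 4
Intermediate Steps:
N(P) = -2 (N(P) = 2*(-1) = -2)
M = -4 (M = 4*(-1) = -4)
d(W) = 1
d(M)*Q(N(-3)) = 1*(-2)² = 1*4 = 4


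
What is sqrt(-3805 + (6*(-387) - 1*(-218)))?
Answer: I*sqrt(5909) ≈ 76.87*I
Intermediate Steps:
sqrt(-3805 + (6*(-387) - 1*(-218))) = sqrt(-3805 + (-2322 + 218)) = sqrt(-3805 - 2104) = sqrt(-5909) = I*sqrt(5909)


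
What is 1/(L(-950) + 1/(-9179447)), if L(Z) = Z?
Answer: -9179447/8720474651 ≈ -0.0010526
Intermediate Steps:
1/(L(-950) + 1/(-9179447)) = 1/(-950 + 1/(-9179447)) = 1/(-950 - 1/9179447) = 1/(-8720474651/9179447) = -9179447/8720474651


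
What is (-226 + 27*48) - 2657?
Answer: -1587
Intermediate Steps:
(-226 + 27*48) - 2657 = (-226 + 1296) - 2657 = 1070 - 2657 = -1587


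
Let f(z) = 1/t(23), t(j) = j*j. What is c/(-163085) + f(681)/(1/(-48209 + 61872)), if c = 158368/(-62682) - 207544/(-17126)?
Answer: 119599093079192965/4630612919264319 ≈ 25.828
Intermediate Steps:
t(j) = j**2
f(z) = 1/529 (f(z) = 1/(23**2) = 1/529)
c = 2574265660/268372983 (c = 158368*(-1/62682) - 207544*(-1/17126) = -79184/31341 + 103772/8563 = 2574265660/268372983 ≈ 9.5921)
c/(-163085) + f(681)/(1/(-48209 + 61872)) = (2574265660/268372983)/(-163085) + 1/(529*(1/(-48209 + 61872))) = (2574265660/268372983)*(-1/163085) + 1/(529*(1/13663)) = -514853132/8753521586511 + 1/(529*(1/13663)) = -514853132/8753521586511 + (1/529)*13663 = -514853132/8753521586511 + 13663/529 = 119599093079192965/4630612919264319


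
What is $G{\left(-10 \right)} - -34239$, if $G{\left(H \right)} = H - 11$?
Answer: $34218$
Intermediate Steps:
$G{\left(H \right)} = -11 + H$
$G{\left(-10 \right)} - -34239 = \left(-11 - 10\right) - -34239 = -21 + 34239 = 34218$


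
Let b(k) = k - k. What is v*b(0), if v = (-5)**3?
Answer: 0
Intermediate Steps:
b(k) = 0
v = -125
v*b(0) = -125*0 = 0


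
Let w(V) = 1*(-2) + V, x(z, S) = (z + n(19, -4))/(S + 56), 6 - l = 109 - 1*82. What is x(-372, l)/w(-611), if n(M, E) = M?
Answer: 353/21455 ≈ 0.016453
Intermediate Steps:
l = -21 (l = 6 - (109 - 1*82) = 6 - (109 - 82) = 6 - 1*27 = 6 - 27 = -21)
x(z, S) = (19 + z)/(56 + S) (x(z, S) = (z + 19)/(S + 56) = (19 + z)/(56 + S))
w(V) = -2 + V
x(-372, l)/w(-611) = ((19 - 372)/(56 - 21))/(-2 - 611) = (-353/35)/(-613) = ((1/35)*(-353))*(-1/613) = -353/35*(-1/613) = 353/21455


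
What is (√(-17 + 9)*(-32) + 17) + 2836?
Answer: 2853 - 64*I*√2 ≈ 2853.0 - 90.51*I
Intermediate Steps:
(√(-17 + 9)*(-32) + 17) + 2836 = (√(-8)*(-32) + 17) + 2836 = ((2*I*√2)*(-32) + 17) + 2836 = (-64*I*√2 + 17) + 2836 = (17 - 64*I*√2) + 2836 = 2853 - 64*I*√2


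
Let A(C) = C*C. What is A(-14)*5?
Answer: 980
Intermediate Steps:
A(C) = C²
A(-14)*5 = (-14)²*5 = 196*5 = 980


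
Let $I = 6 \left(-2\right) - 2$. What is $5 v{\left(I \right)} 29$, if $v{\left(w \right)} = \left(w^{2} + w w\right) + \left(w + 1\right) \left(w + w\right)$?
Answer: $109620$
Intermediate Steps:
$I = -14$ ($I = -12 - 2 = -14$)
$v{\left(w \right)} = 2 w^{2} + 2 w \left(1 + w\right)$ ($v{\left(w \right)} = \left(w^{2} + w^{2}\right) + \left(1 + w\right) 2 w = 2 w^{2} + 2 w \left(1 + w\right)$)
$5 v{\left(I \right)} 29 = 5 \cdot 2 \left(-14\right) \left(1 + 2 \left(-14\right)\right) 29 = 5 \cdot 2 \left(-14\right) \left(1 - 28\right) 29 = 5 \cdot 2 \left(-14\right) \left(-27\right) 29 = 5 \cdot 756 \cdot 29 = 3780 \cdot 29 = 109620$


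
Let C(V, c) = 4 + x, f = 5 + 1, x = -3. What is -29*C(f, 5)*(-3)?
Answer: 87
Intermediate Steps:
f = 6
C(V, c) = 1 (C(V, c) = 4 - 3 = 1)
-29*C(f, 5)*(-3) = -29*1*(-3) = -29*(-3) = 87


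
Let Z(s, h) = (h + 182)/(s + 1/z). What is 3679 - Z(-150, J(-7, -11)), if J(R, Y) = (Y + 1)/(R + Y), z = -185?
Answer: 919167316/249759 ≈ 3680.2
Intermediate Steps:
J(R, Y) = (1 + Y)/(R + Y)
Z(s, h) = (182 + h)/(-1/185 + s) (Z(s, h) = (h + 182)/(s + 1/(-185)) = (182 + h)/(s - 1/185) = (182 + h)/(-1/185 + s))
3679 - Z(-150, J(-7, -11)) = 3679 - 185*(182 + (1 - 11)/(-7 - 11))/(-1 + 185*(-150)) = 3679 - 185*(182 - 10/(-18))/(-1 - 27750) = 3679 - 185*(182 - 1/18*(-10))/(-27751) = 3679 - 185*(-1)*(182 + 5/9)/27751 = 3679 - 185*(-1)*1643/(27751*9) = 3679 - 1*(-303955/249759) = 3679 + 303955/249759 = 919167316/249759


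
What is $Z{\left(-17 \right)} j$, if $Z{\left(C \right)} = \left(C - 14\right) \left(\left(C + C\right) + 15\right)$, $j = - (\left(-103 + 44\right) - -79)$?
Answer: $-11780$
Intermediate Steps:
$j = -20$ ($j = - (-59 + 79) = \left(-1\right) 20 = -20$)
$Z{\left(C \right)} = \left(-14 + C\right) \left(15 + 2 C\right)$ ($Z{\left(C \right)} = \left(-14 + C\right) \left(2 C + 15\right) = \left(-14 + C\right) \left(15 + 2 C\right)$)
$Z{\left(-17 \right)} j = \left(-210 - -221 + 2 \left(-17\right)^{2}\right) \left(-20\right) = \left(-210 + 221 + 2 \cdot 289\right) \left(-20\right) = \left(-210 + 221 + 578\right) \left(-20\right) = 589 \left(-20\right) = -11780$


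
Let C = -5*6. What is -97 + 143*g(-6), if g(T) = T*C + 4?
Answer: 26215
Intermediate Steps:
C = -30
g(T) = 4 - 30*T (g(T) = T*(-30) + 4 = -30*T + 4 = 4 - 30*T)
-97 + 143*g(-6) = -97 + 143*(4 - 30*(-6)) = -97 + 143*(4 + 180) = -97 + 143*184 = -97 + 26312 = 26215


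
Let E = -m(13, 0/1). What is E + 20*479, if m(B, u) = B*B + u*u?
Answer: 9411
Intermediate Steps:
m(B, u) = B² + u²
E = -169 (E = -(13² + (0/1)²) = -(169 + (0*1)²) = -(169 + 0²) = -(169 + 0) = -1*169 = -169)
E + 20*479 = -169 + 20*479 = -169 + 9580 = 9411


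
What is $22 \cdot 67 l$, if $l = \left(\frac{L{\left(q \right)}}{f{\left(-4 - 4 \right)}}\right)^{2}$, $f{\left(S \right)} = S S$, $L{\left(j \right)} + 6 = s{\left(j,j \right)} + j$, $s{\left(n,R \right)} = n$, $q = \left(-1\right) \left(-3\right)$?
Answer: $0$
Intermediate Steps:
$q = 3$
$L{\left(j \right)} = -6 + 2 j$ ($L{\left(j \right)} = -6 + \left(j + j\right) = -6 + 2 j$)
$f{\left(S \right)} = S^{2}$
$l = 0$ ($l = \left(\frac{-6 + 2 \cdot 3}{\left(-4 - 4\right)^{2}}\right)^{2} = \left(\frac{-6 + 6}{\left(-8\right)^{2}}\right)^{2} = \left(\frac{0}{64}\right)^{2} = \left(0 \cdot \frac{1}{64}\right)^{2} = 0^{2} = 0$)
$22 \cdot 67 l = 22 \cdot 67 \cdot 0 = 1474 \cdot 0 = 0$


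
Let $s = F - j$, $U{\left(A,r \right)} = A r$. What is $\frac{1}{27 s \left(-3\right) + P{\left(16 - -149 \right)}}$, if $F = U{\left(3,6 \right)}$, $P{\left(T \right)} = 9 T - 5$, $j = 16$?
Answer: $\frac{1}{1318} \approx 0.00075873$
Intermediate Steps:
$P{\left(T \right)} = -5 + 9 T$
$F = 18$ ($F = 3 \cdot 6 = 18$)
$s = 2$ ($s = 18 - 16 = 2$)
$\frac{1}{27 s \left(-3\right) + P{\left(16 - -149 \right)}} = \frac{1}{27 \cdot 2 \left(-3\right) - \left(5 - 9 \left(16 - -149\right)\right)} = \frac{1}{54 \left(-3\right) - \left(5 - 9 \left(16 + 149\right)\right)} = \frac{1}{-162 + \left(-5 + 9 \cdot 165\right)} = \frac{1}{-162 + \left(-5 + 1485\right)} = \frac{1}{-162 + 1480} = \frac{1}{1318}$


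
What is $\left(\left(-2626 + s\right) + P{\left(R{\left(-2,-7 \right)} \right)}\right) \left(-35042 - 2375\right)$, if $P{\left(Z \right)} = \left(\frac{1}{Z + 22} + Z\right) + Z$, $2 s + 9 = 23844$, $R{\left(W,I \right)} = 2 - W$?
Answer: $- \frac{4523490798}{13} \approx -3.4796 \cdot 10^{8}$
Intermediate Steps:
$s = \frac{23835}{2}$ ($s = - \frac{9}{2} + \frac{1}{2} \cdot 23844 = - \frac{9}{2} + 11922 = \frac{23835}{2} \approx 11918.0$)
$P{\left(Z \right)} = \frac{1}{22 + Z} + 2 Z$ ($P{\left(Z \right)} = \left(\frac{1}{22 + Z} + Z\right) + Z = \left(Z + \frac{1}{22 + Z}\right) + Z = \frac{1}{22 + Z} + 2 Z$)
$\left(\left(-2626 + s\right) + P{\left(R{\left(-2,-7 \right)} \right)}\right) \left(-35042 - 2375\right) = \left(\left(-2626 + \frac{23835}{2}\right) + \frac{1 + 2 \left(2 - -2\right)^{2} + 44 \left(2 - -2\right)}{22 + \left(2 - -2\right)}\right) \left(-35042 - 2375\right) = \left(\frac{18583}{2} + \frac{1 + 2 \left(2 + 2\right)^{2} + 44 \left(2 + 2\right)}{22 + \left(2 + 2\right)}\right) \left(-37417\right) = \left(\frac{18583}{2} + \frac{1 + 2 \cdot 4^{2} + 44 \cdot 4}{22 + 4}\right) \left(-37417\right) = \left(\frac{18583}{2} + \frac{1 + 2 \cdot 16 + 176}{26}\right) \left(-37417\right) = \left(\frac{18583}{2} + \frac{1 + 32 + 176}{26}\right) \left(-37417\right) = \left(\frac{18583}{2} + \frac{1}{26} \cdot 209\right) \left(-37417\right) = \left(\frac{18583}{2} + \frac{209}{26}\right) \left(-37417\right) = \frac{120894}{13} \left(-37417\right) = - \frac{4523490798}{13}$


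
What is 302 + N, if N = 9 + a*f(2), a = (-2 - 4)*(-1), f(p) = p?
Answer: 323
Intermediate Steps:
a = 6 (a = -6*(-1) = 6)
N = 21 (N = 9 + 6*2 = 9 + 12 = 21)
302 + N = 302 + 21 = 323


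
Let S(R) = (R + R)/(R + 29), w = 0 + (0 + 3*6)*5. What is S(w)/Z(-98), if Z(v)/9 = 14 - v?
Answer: 5/3332 ≈ 0.0015006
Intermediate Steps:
Z(v) = 126 - 9*v (Z(v) = 9*(14 - v) = 126 - 9*v)
w = 90 (w = 0 + (0 + 18)*5 = 0 + 18*5 = 0 + 90 = 90)
S(R) = 2*R/(29 + R) (S(R) = (2*R)/(29 + R) = 2*R/(29 + R))
S(w)/Z(-98) = (2*90/(29 + 90))/(126 - 9*(-98)) = (2*90/119)/(126 + 882) = (2*90*(1/119))/1008 = (180/119)*(1/1008) = 5/3332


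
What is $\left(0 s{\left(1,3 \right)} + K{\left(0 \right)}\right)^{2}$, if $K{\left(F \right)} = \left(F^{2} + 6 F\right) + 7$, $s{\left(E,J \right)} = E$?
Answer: $49$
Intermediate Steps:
$K{\left(F \right)} = 7 + F^{2} + 6 F$
$\left(0 s{\left(1,3 \right)} + K{\left(0 \right)}\right)^{2} = \left(0 \cdot 1 + \left(7 + 0^{2} + 6 \cdot 0\right)\right)^{2} = \left(0 + \left(7 + 0 + 0\right)\right)^{2} = \left(0 + 7\right)^{2} = 7^{2} = 49$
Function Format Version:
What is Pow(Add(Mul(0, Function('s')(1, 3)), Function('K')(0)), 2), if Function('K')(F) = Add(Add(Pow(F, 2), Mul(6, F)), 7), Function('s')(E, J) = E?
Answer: 49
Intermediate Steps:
Function('K')(F) = Add(7, Pow(F, 2), Mul(6, F))
Pow(Add(Mul(0, Function('s')(1, 3)), Function('K')(0)), 2) = Pow(Add(Mul(0, 1), Add(7, Pow(0, 2), Mul(6, 0))), 2) = Pow(Add(0, Add(7, 0, 0)), 2) = Pow(Add(0, 7), 2) = Pow(7, 2) = 49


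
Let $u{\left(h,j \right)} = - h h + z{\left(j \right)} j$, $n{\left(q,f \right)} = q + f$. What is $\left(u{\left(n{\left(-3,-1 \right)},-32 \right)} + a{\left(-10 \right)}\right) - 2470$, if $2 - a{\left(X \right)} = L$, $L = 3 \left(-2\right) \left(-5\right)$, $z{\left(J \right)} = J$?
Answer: $-1490$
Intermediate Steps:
$n{\left(q,f \right)} = f + q$
$L = 30$ ($L = \left(-6\right) \left(-5\right) = 30$)
$u{\left(h,j \right)} = j^{2} - h^{2}$ ($u{\left(h,j \right)} = - h h + j j = - h^{2} + j^{2} = j^{2} - h^{2}$)
$a{\left(X \right)} = -28$ ($a{\left(X \right)} = 2 - 30 = -28$)
$\left(u{\left(n{\left(-3,-1 \right)},-32 \right)} + a{\left(-10 \right)}\right) - 2470 = \left(\left(\left(-32\right)^{2} - \left(-1 - 3\right)^{2}\right) - 28\right) - 2470 = \left(\left(1024 - \left(-4\right)^{2}\right) - 28\right) - 2470 = \left(\left(1024 - 16\right) - 28\right) - 2470 = \left(1008 - 28\right) - 2470 = 980 - 2470 = -1490$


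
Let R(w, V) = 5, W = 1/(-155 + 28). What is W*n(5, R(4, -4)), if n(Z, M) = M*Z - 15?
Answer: -10/127 ≈ -0.078740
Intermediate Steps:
W = -1/127 (W = 1/(-127) = -1/127 ≈ -0.0078740)
n(Z, M) = -15 + M*Z
W*n(5, R(4, -4)) = -(-15 + 5*5)/127 = -(-15 + 25)/127 = -1/127*10 = -10/127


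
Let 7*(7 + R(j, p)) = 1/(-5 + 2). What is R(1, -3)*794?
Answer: -117512/21 ≈ -5595.8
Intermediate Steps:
R(j, p) = -148/21 (R(j, p) = -7 + 1/(7*(-5 + 2)) = -7 + (⅐)/(-3) = -7 + (⅐)*(-⅓) = -7 - 1/21 = -148/21)
R(1, -3)*794 = -148/21*794 = -117512/21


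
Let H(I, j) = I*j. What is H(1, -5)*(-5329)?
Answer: 26645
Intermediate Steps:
H(1, -5)*(-5329) = (1*(-5))*(-5329) = -5*(-5329) = 26645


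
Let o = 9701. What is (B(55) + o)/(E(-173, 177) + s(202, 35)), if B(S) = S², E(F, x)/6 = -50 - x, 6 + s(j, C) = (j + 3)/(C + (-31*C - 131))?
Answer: -15029406/1615813 ≈ -9.3015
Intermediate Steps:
s(j, C) = -6 + (3 + j)/(-131 - 30*C) (s(j, C) = -6 + (j + 3)/(C + (-31*C - 131)) = -6 + (3 + j)/(C + (-131 - 31*C)) = -6 + (3 + j)/(-131 - 30*C))
E(F, x) = -300 - 6*x (E(F, x) = 6*(-50 - x) = -300 - 6*x)
(B(55) + o)/(E(-173, 177) + s(202, 35)) = (55² + 9701)/((-300 - 6*177) + (-789 - 1*202 - 180*35)/(131 + 30*35)) = (3025 + 9701)/((-300 - 1062) + (-789 - 202 - 6300)/(131 + 1050)) = 12726/(-1362 - 7291/1181) = 12726/(-1615813/1181) = 12726*(-1181/1615813) = -15029406/1615813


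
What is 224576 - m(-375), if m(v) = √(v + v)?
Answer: 224576 - 5*I*√30 ≈ 2.2458e+5 - 27.386*I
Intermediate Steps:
m(v) = √2*√v (m(v) = √(2*v) = √2*√v)
224576 - m(-375) = 224576 - √2*√(-375) = 224576 - √2*5*I*√15 = 224576 - 5*I*√30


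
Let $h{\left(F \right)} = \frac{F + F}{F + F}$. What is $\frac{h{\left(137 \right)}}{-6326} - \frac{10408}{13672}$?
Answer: $- \frac{8231835}{10811134} \approx -0.76142$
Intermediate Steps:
$h{\left(F \right)} = 1$ ($h{\left(F \right)} = \frac{2 F}{2 F} = 2 F \frac{1}{2 F} = 1$)
$\frac{h{\left(137 \right)}}{-6326} - \frac{10408}{13672} = 1 \frac{1}{-6326} - \frac{10408}{13672} = 1 \left(- \frac{1}{6326}\right) - \frac{1301}{1709} = - \frac{1}{6326} - \frac{1301}{1709} = - \frac{8231835}{10811134}$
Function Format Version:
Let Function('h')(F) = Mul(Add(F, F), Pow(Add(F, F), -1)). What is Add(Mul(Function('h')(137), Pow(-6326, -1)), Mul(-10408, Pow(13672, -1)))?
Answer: Rational(-8231835, 10811134) ≈ -0.76142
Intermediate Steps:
Function('h')(F) = 1 (Function('h')(F) = Mul(Mul(2, F), Pow(Mul(2, F), -1)) = Mul(Mul(2, F), Mul(Rational(1, 2), Pow(F, -1))) = 1)
Add(Mul(Function('h')(137), Pow(-6326, -1)), Mul(-10408, Pow(13672, -1))) = Add(Mul(1, Pow(-6326, -1)), Mul(-10408, Pow(13672, -1))) = Add(Mul(1, Rational(-1, 6326)), Mul(-10408, Rational(1, 13672))) = Add(Rational(-1, 6326), Rational(-1301, 1709)) = Rational(-8231835, 10811134)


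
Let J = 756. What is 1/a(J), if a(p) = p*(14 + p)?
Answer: 1/582120 ≈ 1.7179e-6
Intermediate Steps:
1/a(J) = 1/(756*(14 + 756)) = 1/(756*770) = 1/582120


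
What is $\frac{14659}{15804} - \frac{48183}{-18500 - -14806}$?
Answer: $\frac{407817239}{29189988} \approx 13.971$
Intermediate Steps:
$\frac{14659}{15804} - \frac{48183}{-18500 - -14806} = 14659 \cdot \frac{1}{15804} - \frac{48183}{-18500 + 14806} = \frac{14659}{15804} - \frac{48183}{-3694} = \frac{14659}{15804} - - \frac{48183}{3694} = \frac{14659}{15804} + \frac{48183}{3694} = \frac{407817239}{29189988}$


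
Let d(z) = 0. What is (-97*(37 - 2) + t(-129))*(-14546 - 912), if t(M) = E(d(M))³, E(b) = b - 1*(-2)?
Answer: 52356246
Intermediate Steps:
E(b) = 2 + b (E(b) = b + 2 = 2 + b)
t(M) = 8 (t(M) = (2 + 0)³ = 2³ = 8)
(-97*(37 - 2) + t(-129))*(-14546 - 912) = (-97*(37 - 2) + 8)*(-14546 - 912) = (-97*35 + 8)*(-15458) = (-3395 + 8)*(-15458) = -3387*(-15458) = 52356246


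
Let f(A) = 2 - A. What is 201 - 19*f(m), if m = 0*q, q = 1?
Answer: 163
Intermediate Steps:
m = 0 (m = 0*1 = 0)
201 - 19*f(m) = 201 - 19*(2 - 1*0) = 201 - 19*(2 + 0) = 201 - 19*2 = 201 - 38 = 163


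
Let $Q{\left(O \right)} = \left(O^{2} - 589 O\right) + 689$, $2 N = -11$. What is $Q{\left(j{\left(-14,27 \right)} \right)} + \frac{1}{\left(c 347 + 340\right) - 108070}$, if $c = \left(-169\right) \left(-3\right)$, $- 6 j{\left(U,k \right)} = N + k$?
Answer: $\frac{9206614985}{3273552} \approx 2812.4$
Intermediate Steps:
$N = - \frac{11}{2}$ ($N = \frac{1}{2} \left(-11\right) = - \frac{11}{2} \approx -5.5$)
$j{\left(U,k \right)} = \frac{11}{12} - \frac{k}{6}$ ($j{\left(U,k \right)} = - \frac{- \frac{11}{2} + k}{6} = \frac{11}{12} - \frac{k}{6}$)
$Q{\left(O \right)} = 689 + O^{2} - 589 O$
$c = 507$
$Q{\left(j{\left(-14,27 \right)} \right)} + \frac{1}{\left(c 347 + 340\right) - 108070} = \left(689 + \left(\frac{11}{12} - \frac{9}{2}\right)^{2} - 589 \left(\frac{11}{12} - \frac{9}{2}\right)\right) + \frac{1}{\left(507 \cdot 347 + 340\right) - 108070} = \left(689 + \left(\frac{11}{12} - \frac{9}{2}\right)^{2} - 589 \left(\frac{11}{12} - \frac{9}{2}\right)\right) + \frac{1}{\left(175929 + 340\right) - 108070} = \left(689 + \left(- \frac{43}{12}\right)^{2} - - \frac{25327}{12}\right) + \frac{1}{176269 - 108070} = \left(689 + \frac{1849}{144} + \frac{25327}{12}\right) + \frac{1}{68199} = \frac{404989}{144} + \frac{1}{68199} = \frac{9206614985}{3273552}$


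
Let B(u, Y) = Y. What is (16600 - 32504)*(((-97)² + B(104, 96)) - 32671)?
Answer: 368432064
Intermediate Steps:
(16600 - 32504)*(((-97)² + B(104, 96)) - 32671) = (16600 - 32504)*(((-97)² + 96) - 32671) = -15904*((9409 + 96) - 32671) = -15904*(9505 - 32671) = -15904*(-23166) = 368432064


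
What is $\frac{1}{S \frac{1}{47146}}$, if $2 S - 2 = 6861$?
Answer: $\frac{94292}{6863} \approx 13.739$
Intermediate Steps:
$S = \frac{6863}{2}$ ($S = 1 + \frac{1}{2} \cdot 6861 = 1 + \frac{6861}{2} = \frac{6863}{2} \approx 3431.5$)
$\frac{1}{S \frac{1}{47146}} = \frac{1}{\frac{6863}{2} \cdot \frac{1}{47146}} = \frac{1}{\frac{6863}{94292}} = \frac{94292}{6863}$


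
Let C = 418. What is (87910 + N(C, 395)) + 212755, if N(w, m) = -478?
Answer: 300187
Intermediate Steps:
(87910 + N(C, 395)) + 212755 = (87910 - 478) + 212755 = 87432 + 212755 = 300187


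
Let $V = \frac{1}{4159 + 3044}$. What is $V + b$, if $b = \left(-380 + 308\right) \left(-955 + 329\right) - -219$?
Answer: $\frac{326231074}{7203} \approx 45291.0$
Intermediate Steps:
$V = \frac{1}{7203} \approx 0.00013883$
$b = 45291$ ($b = \left(-72\right) \left(-626\right) + 219 = 45072 + 219 = 45291$)
$V + b = \frac{1}{7203} + 45291 = \frac{326231074}{7203}$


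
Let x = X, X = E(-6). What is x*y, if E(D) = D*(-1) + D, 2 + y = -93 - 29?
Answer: 0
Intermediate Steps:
y = -124 (y = -2 + (-93 - 29) = -2 - 122 = -124)
E(D) = 0 (E(D) = -D + D = 0)
X = 0
x = 0
x*y = 0*(-124) = 0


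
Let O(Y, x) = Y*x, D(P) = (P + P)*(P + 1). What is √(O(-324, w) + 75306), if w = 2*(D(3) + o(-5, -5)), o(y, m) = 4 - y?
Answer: √53922 ≈ 232.21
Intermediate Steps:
D(P) = 2*P*(1 + P) (D(P) = (2*P)*(1 + P) = 2*P*(1 + P))
w = 66 (w = 2*(2*3*(1 + 3) + (4 - 1*(-5))) = 2*(2*3*4 + (4 + 5)) = 2*(24 + 9) = 2*33 = 66)
√(O(-324, w) + 75306) = √(-324*66 + 75306) = √(-21384 + 75306) = √53922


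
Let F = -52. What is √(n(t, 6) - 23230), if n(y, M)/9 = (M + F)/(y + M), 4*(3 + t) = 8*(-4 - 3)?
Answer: 2*I*√701569/11 ≈ 152.29*I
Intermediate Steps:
t = -17 (t = -3 + (8*(-4 - 3))/4 = -3 + (8*(-7))/4 = -3 + (¼)*(-56) = -3 - 14 = -17)
n(y, M) = 9*(-52 + M)/(M + y) (n(y, M) = 9*((M - 52)/(y + M)) = 9*((-52 + M)/(M + y)) = 9*(-52 + M)/(M + y))
√(n(t, 6) - 23230) = √(9*(-52 + 6)/(6 - 17) - 23230) = √(9*(-46)/(-11) - 23230) = √(9*(-1/11)*(-46) - 23230) = √(414/11 - 23230) = √(-255116/11) = 2*I*√701569/11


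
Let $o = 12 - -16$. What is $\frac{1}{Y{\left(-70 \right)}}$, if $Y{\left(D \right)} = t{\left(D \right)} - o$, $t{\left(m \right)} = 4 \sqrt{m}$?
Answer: $- \frac{1}{68} - \frac{i \sqrt{70}}{476} \approx -0.014706 - 0.017577 i$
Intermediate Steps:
$o = 28$ ($o = 12 + 16 = 28$)
$Y{\left(D \right)} = -28 + 4 \sqrt{D}$ ($Y{\left(D \right)} = 4 \sqrt{D} - 28 = -28 + 4 \sqrt{D}$)
$\frac{1}{Y{\left(-70 \right)}} = \frac{1}{-28 + 4 \sqrt{-70}} = \frac{1}{-28 + 4 i \sqrt{70}}$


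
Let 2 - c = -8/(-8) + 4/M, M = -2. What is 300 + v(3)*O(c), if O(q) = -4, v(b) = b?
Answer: 288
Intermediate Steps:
c = 3 (c = 2 - (-8/(-8) + 4/(-2)) = 2 - (-8*(-⅛) + 4*(-½)) = 2 - (1 - 2) = 2 - 1*(-1) = 2 + 1 = 3)
300 + v(3)*O(c) = 300 + 3*(-4) = 300 - 12 = 288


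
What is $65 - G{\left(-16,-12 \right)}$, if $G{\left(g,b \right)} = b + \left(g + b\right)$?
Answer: $105$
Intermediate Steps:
$G{\left(g,b \right)} = g + 2 b$ ($G{\left(g,b \right)} = b + \left(b + g\right) = g + 2 b$)
$65 - G{\left(-16,-12 \right)} = 65 - \left(-16 + 2 \left(-12\right)\right) = 65 - \left(-16 - 24\right) = 65 - -40 = 65 + 40 = 105$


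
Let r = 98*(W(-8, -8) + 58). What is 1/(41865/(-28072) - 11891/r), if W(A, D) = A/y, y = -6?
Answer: -122421992/432926379 ≈ -0.28278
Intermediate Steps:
W(A, D) = -A/6 (W(A, D) = A/(-6) = A*(-1/6) = -A/6)
r = 17444/3 (r = 98*(-1/6*(-8) + 58) = 98*(4/3 + 58) = 98*(178/3) = 17444/3 ≈ 5814.7)
1/(41865/(-28072) - 11891/r) = 1/(41865/(-28072) - 11891/17444/3) = 1/(41865*(-1/28072) - 11891*3/17444) = 1/(-41865/28072 - 35673/17444) = 1/(-432926379/122421992) = -122421992/432926379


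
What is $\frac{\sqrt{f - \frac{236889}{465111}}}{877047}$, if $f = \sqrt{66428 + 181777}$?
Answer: $\frac{\sqrt{-1360242959 + 2670719041 \sqrt{248205}}}{45324911913} \approx 2.5437 \cdot 10^{-5}$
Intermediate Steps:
$f = \sqrt{248205} \approx 498.2$
$\frac{\sqrt{f - \frac{236889}{465111}}}{877047} = \frac{\sqrt{\sqrt{248205} - \frac{236889}{465111}}}{877047} = \sqrt{\sqrt{248205} - \frac{26321}{51679}} \cdot \frac{1}{877047} = \sqrt{- \frac{26321}{51679} + \sqrt{248205}} \cdot \frac{1}{877047} = \frac{\sqrt{- \frac{26321}{51679} + \sqrt{248205}}}{877047}$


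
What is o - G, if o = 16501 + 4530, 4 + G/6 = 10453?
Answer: -41663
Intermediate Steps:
G = 62694 (G = -24 + 6*10453 = -24 + 62718 = 62694)
o = 21031
o - G = 21031 - 1*62694 = 21031 - 62694 = -41663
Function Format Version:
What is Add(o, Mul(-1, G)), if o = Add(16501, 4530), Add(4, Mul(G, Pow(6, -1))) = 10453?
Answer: -41663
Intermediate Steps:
G = 62694 (G = Add(-24, Mul(6, 10453)) = Add(-24, 62718) = 62694)
o = 21031
Add(o, Mul(-1, G)) = Add(21031, Mul(-1, 62694)) = Add(21031, -62694) = -41663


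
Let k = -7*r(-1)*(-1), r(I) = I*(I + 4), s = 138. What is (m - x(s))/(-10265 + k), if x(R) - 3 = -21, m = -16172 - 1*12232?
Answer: 14193/5143 ≈ 2.7597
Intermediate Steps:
m = -28404 (m = -16172 - 12232 = -28404)
x(R) = -18 (x(R) = 3 - 21 = -18)
r(I) = I*(4 + I)
k = -21 (k = -(-7)*(4 - 1)*(-1) = -(-7)*3*(-1) = -7*(-3)*(-1) = 21*(-1) = -21)
(m - x(s))/(-10265 + k) = (-28404 - 1*(-18))/(-10265 - 21) = (-28404 + 18)/(-10286) = -28386*(-1/10286) = 14193/5143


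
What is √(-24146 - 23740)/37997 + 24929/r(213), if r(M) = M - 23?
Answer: 24929/190 + I*√47886/37997 ≈ 131.21 + 0.0057591*I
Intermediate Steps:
r(M) = -23 + M
√(-24146 - 23740)/37997 + 24929/r(213) = √(-24146 - 23740)/37997 + 24929/(-23 + 213) = √(-47886)*(1/37997) + 24929/190 = (I*√47886)*(1/37997) + 24929*(1/190) = I*√47886/37997 + 24929/190 = 24929/190 + I*√47886/37997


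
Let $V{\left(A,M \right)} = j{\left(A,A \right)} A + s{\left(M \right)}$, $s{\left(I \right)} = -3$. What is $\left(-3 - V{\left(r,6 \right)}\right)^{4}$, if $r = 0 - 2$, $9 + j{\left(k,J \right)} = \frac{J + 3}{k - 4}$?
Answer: $\frac{9150625}{81} \approx 1.1297 \cdot 10^{5}$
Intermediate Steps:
$j{\left(k,J \right)} = -9 + \frac{3 + J}{-4 + k}$ ($j{\left(k,J \right)} = -9 + \frac{J + 3}{k - 4} = -9 + \frac{3 + J}{-4 + k}$)
$r = -2$ ($r = 0 - 2 = -2$)
$V{\left(A,M \right)} = -3 + \frac{A \left(39 - 8 A\right)}{-4 + A}$ ($V{\left(A,M \right)} = \frac{39 + A - 9 A}{-4 + A} A - 3 = \frac{39 - 8 A}{-4 + A} A - 3 = \frac{A \left(39 - 8 A\right)}{-4 + A} - 3 = -3 + \frac{A \left(39 - 8 A\right)}{-4 + A}$)
$\left(-3 - V{\left(r,6 \right)}\right)^{4} = \left(-3 - \frac{4 \left(3 - 2 \left(-2\right)^{2} + 9 \left(-2\right)\right)}{-4 - 2}\right)^{4} = \left(-3 - \frac{4 \left(3 - 8 - 18\right)}{-6}\right)^{4} = \left(-3 - 4 \left(- \frac{1}{6}\right) \left(3 - 8 - 18\right)\right)^{4} = \left(-3 - 4 \left(- \frac{1}{6}\right) \left(-23\right)\right)^{4} = \left(-3 - \frac{46}{3}\right)^{4} = \left(- \frac{55}{3}\right)^{4} = \frac{9150625}{81}$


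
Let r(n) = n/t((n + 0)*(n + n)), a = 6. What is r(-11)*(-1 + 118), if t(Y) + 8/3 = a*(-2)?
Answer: 351/4 ≈ 87.750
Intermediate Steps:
t(Y) = -44/3 (t(Y) = -8/3 + 6*(-2) = -8/3 - 12 = -44/3)
r(n) = -3*n/44 (r(n) = n/(-44/3) = n*(-3/44) = -3*n/44)
r(-11)*(-1 + 118) = (-3/44*(-11))*(-1 + 118) = (¾)*117 = 351/4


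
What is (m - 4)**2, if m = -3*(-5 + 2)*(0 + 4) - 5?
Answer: 729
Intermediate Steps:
m = 31 (m = -(-9)*4 - 5 = -3*(-12) - 5 = 36 - 5 = 31)
(m - 4)**2 = (31 - 4)**2 = 27**2 = 729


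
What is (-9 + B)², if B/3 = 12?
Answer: 729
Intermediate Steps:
B = 36 (B = 3*12 = 36)
(-9 + B)² = (-9 + 36)² = 27² = 729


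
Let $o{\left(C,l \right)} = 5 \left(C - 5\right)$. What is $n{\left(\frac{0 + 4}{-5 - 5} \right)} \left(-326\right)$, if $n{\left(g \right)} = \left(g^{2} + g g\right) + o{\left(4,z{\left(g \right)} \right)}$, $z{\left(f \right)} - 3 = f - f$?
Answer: $\frac{38142}{25} \approx 1525.7$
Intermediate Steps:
$z{\left(f \right)} = 3$ ($z{\left(f \right)} = 3 + \left(f - f\right) = 3 + 0 = 3$)
$o{\left(C,l \right)} = -25 + 5 C$ ($o{\left(C,l \right)} = 5 \left(-5 + C\right) = -25 + 5 C$)
$n{\left(g \right)} = -5 + 2 g^{2}$ ($n{\left(g \right)} = \left(g^{2} + g g\right) + \left(-25 + 5 \cdot 4\right) = \left(g^{2} + g^{2}\right) + \left(-25 + 20\right) = 2 g^{2} - 5 = -5 + 2 g^{2}$)
$n{\left(\frac{0 + 4}{-5 - 5} \right)} \left(-326\right) = \left(-5 + 2 \left(\frac{0 + 4}{-5 - 5}\right)^{2}\right) \left(-326\right) = \left(-5 + 2 \left(\frac{4}{-10}\right)^{2}\right) \left(-326\right) = \left(-5 + 2 \left(4 \left(- \frac{1}{10}\right)\right)^{2}\right) \left(-326\right) = \left(-5 + 2 \left(- \frac{2}{5}\right)^{2}\right) \left(-326\right) = \left(-5 + 2 \cdot \frac{4}{25}\right) \left(-326\right) = \left(-5 + \frac{8}{25}\right) \left(-326\right) = \left(- \frac{117}{25}\right) \left(-326\right) = \frac{38142}{25}$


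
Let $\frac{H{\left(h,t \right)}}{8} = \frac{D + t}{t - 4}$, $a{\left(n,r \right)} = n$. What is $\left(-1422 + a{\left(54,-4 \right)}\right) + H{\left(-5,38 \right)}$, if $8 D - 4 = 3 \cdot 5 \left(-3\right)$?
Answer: $- \frac{46249}{34} \approx -1360.3$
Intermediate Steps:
$D = - \frac{41}{8}$ ($D = \frac{1}{2} + \frac{3 \cdot 5 \left(-3\right)}{8} = \frac{1}{2} + \frac{15 \left(-3\right)}{8} = \frac{1}{2} + \frac{1}{8} \left(-45\right) = \frac{1}{2} - \frac{45}{8} = - \frac{41}{8} \approx -5.125$)
$H{\left(h,t \right)} = \frac{8 \left(- \frac{41}{8} + t\right)}{-4 + t}$ ($H{\left(h,t \right)} = 8 \frac{- \frac{41}{8} + t}{t - 4} = 8 \frac{- \frac{41}{8} + t}{-4 + t} = \frac{8 \left(- \frac{41}{8} + t\right)}{-4 + t}$)
$\left(-1422 + a{\left(54,-4 \right)}\right) + H{\left(-5,38 \right)} = \left(-1422 + 54\right) + \frac{-41 + 8 \cdot 38}{-4 + 38} = -1368 + \frac{-41 + 304}{34} = -1368 + \frac{1}{34} \cdot 263 = -1368 + \frac{263}{34} = - \frac{46249}{34}$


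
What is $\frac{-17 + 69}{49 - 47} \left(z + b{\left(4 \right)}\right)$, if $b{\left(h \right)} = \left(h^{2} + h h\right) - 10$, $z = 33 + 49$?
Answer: $2704$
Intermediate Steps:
$z = 82$
$b{\left(h \right)} = -10 + 2 h^{2}$ ($b{\left(h \right)} = \left(h^{2} + h^{2}\right) - 10 = 2 h^{2} - 10 = -10 + 2 h^{2}$)
$\frac{-17 + 69}{49 - 47} \left(z + b{\left(4 \right)}\right) = \frac{-17 + 69}{49 - 47} \left(82 - \left(10 - 2 \cdot 4^{2}\right)\right) = \frac{52}{2} \left(82 + \left(-10 + 2 \cdot 16\right)\right) = 52 \cdot \frac{1}{2} \left(82 + \left(-10 + 32\right)\right) = 26 \left(82 + 22\right) = 26 \cdot 104 = 2704$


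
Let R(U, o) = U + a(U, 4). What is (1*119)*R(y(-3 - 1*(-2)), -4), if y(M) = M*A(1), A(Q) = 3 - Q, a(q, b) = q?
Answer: -476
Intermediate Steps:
y(M) = 2*M (y(M) = M*(3 - 1*1) = M*(3 - 1) = M*2 = 2*M)
R(U, o) = 2*U (R(U, o) = U + U = 2*U)
(1*119)*R(y(-3 - 1*(-2)), -4) = (1*119)*(2*(2*(-3 - 1*(-2)))) = 119*(2*(2*(-3 + 2))) = 119*(2*(2*(-1))) = 119*(2*(-2)) = 119*(-4) = -476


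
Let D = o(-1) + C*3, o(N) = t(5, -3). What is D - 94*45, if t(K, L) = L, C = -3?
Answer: -4242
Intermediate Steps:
o(N) = -3
D = -12 (D = -3 - 3*3 = -3 - 9 = -12)
D - 94*45 = -12 - 94*45 = -12 - 4230 = -4242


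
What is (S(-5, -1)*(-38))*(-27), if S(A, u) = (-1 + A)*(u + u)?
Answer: 12312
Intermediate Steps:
S(A, u) = 2*u*(-1 + A) (S(A, u) = (-1 + A)*(2*u) = 2*u*(-1 + A))
(S(-5, -1)*(-38))*(-27) = ((2*(-1)*(-1 - 5))*(-38))*(-27) = ((2*(-1)*(-6))*(-38))*(-27) = (12*(-38))*(-27) = -456*(-27) = 12312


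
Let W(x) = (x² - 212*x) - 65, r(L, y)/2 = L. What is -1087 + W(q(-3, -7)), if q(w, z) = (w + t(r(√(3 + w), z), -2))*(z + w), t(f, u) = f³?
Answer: -6612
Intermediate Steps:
r(L, y) = 2*L
q(w, z) = (w + z)*(w + 8*(3 + w)^(3/2)) (q(w, z) = (w + (2*√(3 + w))³)*(z + w) = (w + 8*(3 + w)^(3/2))*(w + z) = (w + z)*(w + 8*(3 + w)^(3/2)))
W(x) = -65 + x² - 212*x
-1087 + W(q(-3, -7)) = -1087 + (-65 + ((-3)² - 3*(-7) + 8*(-3)*(3 - 3)^(3/2) + 8*(-7)*(3 - 3)^(3/2))² - 212*((-3)² - 3*(-7) + 8*(-3)*(3 - 3)^(3/2) + 8*(-7)*(3 - 3)^(3/2))) = -1087 + (-65 + (9 + 21 + 8*(-3)*0^(3/2) + 8*(-7)*0^(3/2))² - 212*(9 + 21 + 8*(-3)*0^(3/2) + 8*(-7)*0^(3/2))) = -1087 + (-65 + (9 + 21 + 8*(-3)*0 + 8*(-7)*0)² - 212*(9 + 21 + 8*(-3)*0 + 8*(-7)*0)) = -1087 + (-65 + (9 + 21 + 0 + 0)² - 212*(9 + 21 + 0 + 0)) = -1087 + (-65 + 30² - 212*30) = -1087 + (-65 + 900 - 6360) = -1087 - 5525 = -6612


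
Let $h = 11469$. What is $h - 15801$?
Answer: $-4332$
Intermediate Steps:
$h - 15801 = 11469 - 15801 = -4332$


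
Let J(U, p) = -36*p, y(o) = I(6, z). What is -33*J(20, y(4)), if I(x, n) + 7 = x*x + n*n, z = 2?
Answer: 39204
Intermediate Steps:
I(x, n) = -7 + n**2 + x**2 (I(x, n) = -7 + (x*x + n*n) = -7 + (x**2 + n**2) = -7 + (n**2 + x**2) = -7 + n**2 + x**2)
y(o) = 33 (y(o) = -7 + 2**2 + 6**2 = -7 + 4 + 36 = 33)
-33*J(20, y(4)) = -(-1188)*33 = -33*(-1188) = 39204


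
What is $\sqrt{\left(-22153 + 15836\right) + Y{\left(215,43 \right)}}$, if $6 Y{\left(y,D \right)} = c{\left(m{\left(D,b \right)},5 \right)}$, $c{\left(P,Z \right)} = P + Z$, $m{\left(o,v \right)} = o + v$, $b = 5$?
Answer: $\frac{i \sqrt{227094}}{6} \approx 79.424 i$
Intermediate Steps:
$Y{\left(y,D \right)} = \frac{5}{3} + \frac{D}{6}$ ($Y{\left(y,D \right)} = \frac{\left(D + 5\right) + 5}{6} = \frac{\left(5 + D\right) + 5}{6} = \frac{10 + D}{6} = \frac{5}{3} + \frac{D}{6}$)
$\sqrt{\left(-22153 + 15836\right) + Y{\left(215,43 \right)}} = \sqrt{\left(-22153 + 15836\right) + \left(\frac{5}{3} + \frac{1}{6} \cdot 43\right)} = \sqrt{-6317 + \left(\frac{5}{3} + \frac{43}{6}\right)} = \sqrt{-6317 + \frac{53}{6}} = \sqrt{- \frac{37849}{6}} = \frac{i \sqrt{227094}}{6}$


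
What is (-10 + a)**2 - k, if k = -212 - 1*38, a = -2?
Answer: 394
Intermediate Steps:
k = -250 (k = -212 - 38 = -250)
(-10 + a)**2 - k = (-10 - 2)**2 - 1*(-250) = (-12)**2 + 250 = 144 + 250 = 394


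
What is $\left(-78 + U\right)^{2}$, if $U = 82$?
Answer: $16$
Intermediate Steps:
$\left(-78 + U\right)^{2} = \left(-78 + 82\right)^{2} = 4^{2} = 16$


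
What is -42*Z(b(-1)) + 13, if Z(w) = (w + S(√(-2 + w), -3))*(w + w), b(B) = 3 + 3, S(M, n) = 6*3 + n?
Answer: -10571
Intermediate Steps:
S(M, n) = 18 + n
b(B) = 6
Z(w) = 2*w*(15 + w) (Z(w) = (w + (18 - 3))*(w + w) = (w + 15)*(2*w) = (15 + w)*(2*w) = 2*w*(15 + w))
-42*Z(b(-1)) + 13 = -84*6*(15 + 6) + 13 = -84*6*21 + 13 = -42*252 + 13 = -10584 + 13 = -10571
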